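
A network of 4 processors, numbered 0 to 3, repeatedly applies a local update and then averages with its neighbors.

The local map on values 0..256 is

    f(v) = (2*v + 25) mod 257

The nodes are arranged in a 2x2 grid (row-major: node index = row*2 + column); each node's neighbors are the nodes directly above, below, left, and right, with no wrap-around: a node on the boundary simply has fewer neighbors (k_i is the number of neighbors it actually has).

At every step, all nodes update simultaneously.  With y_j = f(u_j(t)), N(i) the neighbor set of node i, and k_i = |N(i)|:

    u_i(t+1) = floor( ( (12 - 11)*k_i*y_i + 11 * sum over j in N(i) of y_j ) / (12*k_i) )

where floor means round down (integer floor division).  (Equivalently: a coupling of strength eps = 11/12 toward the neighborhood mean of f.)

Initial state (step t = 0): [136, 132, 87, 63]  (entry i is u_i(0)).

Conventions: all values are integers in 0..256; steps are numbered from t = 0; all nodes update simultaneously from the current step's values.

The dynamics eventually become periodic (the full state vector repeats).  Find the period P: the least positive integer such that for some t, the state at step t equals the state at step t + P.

Answer: 16
Key observation: The state at step 97, [64, 64, 64, 64], reappears at step 113 — and no state repeats earlier — so the cycle the system enters has period 16.

Derivation:
t=0: [136, 132, 87, 63]
t=1: [109, 90, 104, 118]
t=2: [221, 130, 132, 201]
t=3: [45, 176, 176, 41]
t=4: [119, 111, 111, 118]
t=5: [226, 25, 25, 226]
t=6: [87, 207, 207, 87]
t=7: [183, 197, 197, 183]
t=8: [159, 136, 136, 159]
t=9: [43, 82, 82, 43]
t=10: [182, 117, 117, 182]
t=11: [12, 121, 121, 12]
t=12: [13, 45, 45, 13]
t=13: [109, 56, 56, 109]
t=14: [145, 234, 234, 145]
t=15: [221, 72, 72, 221]
t=16: [172, 206, 206, 172]
t=17: [174, 117, 117, 174]
t=18: [11, 106, 106, 11]
t=19: [221, 62, 62, 221]
t=20: [154, 204, 204, 154]
t=21: [167, 84, 84, 167]
t=22: [185, 109, 109, 185]
t=23: [234, 146, 146, 234]
t=24: [74, 221, 221, 74]
t=25: [206, 176, 176, 206]
t=26: [125, 175, 175, 125]
t=27: [109, 26, 26, 109]
t=28: [90, 229, 229, 90]
t=29: [224, 206, 206, 224]
t=30: [183, 213, 213, 183]
t=31: [189, 139, 139, 189]
t=32: [54, 137, 137, 54]
t=33: [49, 125, 125, 49]
t=34: [26, 114, 114, 26]
t=35: [238, 91, 91, 238]
t=36: [210, 240, 240, 210]
t=37: [243, 193, 193, 243]
t=38: [162, 245, 245, 162]
t=39: [8, 84, 84, 8]
t=40: [180, 53, 53, 180]
t=41: [130, 128, 128, 130]
t=42: [24, 27, 27, 24]
t=43: [78, 73, 73, 78]
t=44: [171, 180, 180, 171]
t=45: [126, 111, 111, 126]
t=46: [228, 38, 38, 228]
t=47: [111, 213, 213, 111]
t=48: [198, 242, 242, 198]
t=49: [244, 171, 171, 244]
t=50: [122, 243, 243, 122]
t=51: [233, 32, 32, 233]
t=52: [101, 221, 221, 101]
t=53: [211, 225, 225, 211]
t=54: [215, 192, 192, 215]
t=55: [155, 194, 194, 155]
t=56: [149, 84, 84, 149]
t=57: [182, 76, 76, 182]
t=58: [173, 135, 135, 173]
t=59: [44, 107, 107, 44]
t=60: [228, 123, 123, 228]
t=61: [31, 206, 206, 31]
t=62: [172, 94, 94, 172]
t=63: [204, 120, 120, 204]
t=64: [22, 162, 162, 22]
t=65: [90, 70, 70, 90]
t=66: [168, 201, 201, 168]
t=67: [164, 109, 109, 164]
t=68: [230, 108, 108, 230]
t=69: [239, 229, 229, 239]
t=70: [227, 244, 244, 227]
t=71: [253, 224, 224, 253]
t=72: [199, 33, 33, 199]
t=73: [97, 159, 159, 97]
t=74: [97, 207, 207, 97]
t=75: [185, 215, 215, 185]
t=76: [193, 143, 143, 193]
t=77: [62, 145, 145, 62]
t=78: [65, 141, 141, 65]
t=79: [58, 146, 146, 58]
t=80: [66, 134, 134, 66]
t=81: [46, 146, 146, 46]
t=82: [64, 112, 112, 64]
t=83: [241, 161, 161, 241]
t=84: [103, 236, 236, 103]
t=85: [239, 231, 231, 239]
t=86: [231, 244, 244, 231]
t=87: [253, 232, 232, 253]
t=88: [214, 34, 34, 214]
t=89: [101, 187, 187, 101]
t=90: [149, 219, 219, 149]
t=91: [194, 77, 77, 194]
t=92: [177, 157, 157, 177]
t=93: [85, 118, 118, 85]
t=94: [19, 179, 179, 19]
t=95: [120, 68, 68, 120]
t=96: [148, 20, 20, 148]
t=97: [64, 64, 64, 64]
t=98: [153, 153, 153, 153]
t=99: [74, 74, 74, 74]
t=100: [173, 173, 173, 173]
t=101: [114, 114, 114, 114]
t=102: [253, 253, 253, 253]
t=103: [17, 17, 17, 17]
t=104: [59, 59, 59, 59]
t=105: [143, 143, 143, 143]
t=106: [54, 54, 54, 54]
t=107: [133, 133, 133, 133]
t=108: [34, 34, 34, 34]
t=109: [93, 93, 93, 93]
t=110: [211, 211, 211, 211]
t=111: [190, 190, 190, 190]
t=112: [148, 148, 148, 148]
t=113: [64, 64, 64, 64]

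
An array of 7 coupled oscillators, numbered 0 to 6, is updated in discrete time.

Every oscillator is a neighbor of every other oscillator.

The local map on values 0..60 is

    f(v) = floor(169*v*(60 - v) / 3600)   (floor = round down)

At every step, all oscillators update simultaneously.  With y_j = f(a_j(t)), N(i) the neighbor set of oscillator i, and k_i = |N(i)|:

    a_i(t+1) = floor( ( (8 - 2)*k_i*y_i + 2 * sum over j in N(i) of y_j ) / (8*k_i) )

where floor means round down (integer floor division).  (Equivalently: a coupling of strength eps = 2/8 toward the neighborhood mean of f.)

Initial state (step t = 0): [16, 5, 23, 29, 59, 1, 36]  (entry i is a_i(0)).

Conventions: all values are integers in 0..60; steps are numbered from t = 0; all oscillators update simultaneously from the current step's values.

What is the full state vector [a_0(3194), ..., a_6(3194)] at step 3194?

Answer: [38, 38, 38, 38, 38, 38, 38]
Key observation: The state at step 5, [39, 39, 39, 39, 39, 39, 39], reappears at step 7: the system is in a cycle of period 2 from step 5 on.  Therefore the state at step 3194 equals the state at step 5 + ((3194 - 5) mod 2) = 6, which is [38, 38, 38, 38, 38, 38, 38].

Derivation:
t=0: [16, 5, 23, 29, 59, 1, 36]
t=1: [30, 15, 34, 36, 8, 8, 35]
t=2: [39, 31, 38, 38, 23, 23, 38]
t=3: [38, 41, 39, 39, 39, 39, 39]
t=4: [38, 36, 37, 37, 37, 37, 37]
t=5: [39, 39, 39, 39, 39, 39, 39]
t=6: [38, 38, 38, 38, 38, 38, 38]
t=7: [39, 39, 39, 39, 39, 39, 39]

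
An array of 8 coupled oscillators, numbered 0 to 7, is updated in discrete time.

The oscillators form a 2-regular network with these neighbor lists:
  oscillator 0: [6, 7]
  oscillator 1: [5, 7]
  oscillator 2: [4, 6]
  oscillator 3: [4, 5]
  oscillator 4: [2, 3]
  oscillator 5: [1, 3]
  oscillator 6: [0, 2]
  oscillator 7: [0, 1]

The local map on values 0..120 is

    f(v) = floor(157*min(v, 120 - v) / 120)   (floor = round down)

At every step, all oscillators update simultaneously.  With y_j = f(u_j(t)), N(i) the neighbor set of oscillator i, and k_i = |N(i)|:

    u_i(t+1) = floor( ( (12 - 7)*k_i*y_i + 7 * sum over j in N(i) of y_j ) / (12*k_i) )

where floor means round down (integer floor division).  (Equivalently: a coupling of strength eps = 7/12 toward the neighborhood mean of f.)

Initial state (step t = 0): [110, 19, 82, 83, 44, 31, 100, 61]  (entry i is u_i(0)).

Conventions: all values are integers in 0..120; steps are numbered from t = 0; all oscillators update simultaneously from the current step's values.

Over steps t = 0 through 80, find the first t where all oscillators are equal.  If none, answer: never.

Simulating step by step:
t=0: [110, 19, 82, 83, 44, 31, 100, 61]  (not all equal)
t=1: [35, 44, 44, 48, 52, 37, 28, 42]  (not all equal)
t=2: [45, 53, 54, 59, 63, 54, 44, 52]  (not all equal)
t=3: [60, 69, 67, 74, 73, 71, 61, 65]  (not all equal)
t=4: [75, 66, 69, 61, 63, 63, 74, 71]  (not all equal)
t=5: [60, 69, 66, 75, 72, 73, 61, 64]  (not all equal)
t=6: [76, 66, 69, 60, 63, 61, 75, 72]  (not all equal)
t=7: [58, 69, 66, 76, 72, 75, 60, 62]  (not all equal)
t=8: [75, 66, 70, 58, 62, 60, 74, 72]  (not all equal)
t=9: [59, 70, 66, 75, 72, 74, 60, 63]  (not all equal)
t=10: [76, 66, 70, 59, 63, 60, 75, 72]  (not all equal)
t=11: [58, 70, 65, 76, 72, 75, 59, 62]  (not all equal)
t=12: [75, 65, 70, 58, 63, 59, 74, 72]  (not all equal)
t=13: [59, 70, 66, 75, 71, 74, 60, 63]  (not all equal)
t=14: [76, 66, 70, 60, 64, 60, 75, 72]  (not all equal)
t=15: [58, 70, 65, 76, 72, 75, 59, 62]  (not all equal)

Answer: never
Key observation: The state at step 11 reappears at step 15 — the system is in a cycle of period 4 from step 11 on.  No step 0..15 is synchronized, and the cycle repeats forever, so no step up to 80 (or ever) has all oscillators equal.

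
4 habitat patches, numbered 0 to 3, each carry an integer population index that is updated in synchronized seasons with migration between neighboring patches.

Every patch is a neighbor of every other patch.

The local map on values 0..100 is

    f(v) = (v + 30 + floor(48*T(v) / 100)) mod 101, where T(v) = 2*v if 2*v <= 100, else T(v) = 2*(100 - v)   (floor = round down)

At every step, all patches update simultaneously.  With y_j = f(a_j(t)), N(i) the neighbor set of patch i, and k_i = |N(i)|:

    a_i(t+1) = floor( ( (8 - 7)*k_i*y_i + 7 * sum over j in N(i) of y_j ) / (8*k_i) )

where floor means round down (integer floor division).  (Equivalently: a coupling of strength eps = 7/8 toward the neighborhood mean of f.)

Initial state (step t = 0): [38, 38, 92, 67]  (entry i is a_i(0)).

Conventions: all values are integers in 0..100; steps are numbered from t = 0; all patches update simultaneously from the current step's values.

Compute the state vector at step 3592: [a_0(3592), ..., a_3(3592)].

Answer: [84, 84, 84, 84]
Key observation: The state at step 5, [28, 28, 28, 28], reappears at step 7: the system is in a cycle of period 2 from step 5 on.  Therefore the state at step 3592 equals the state at step 5 + ((3592 - 5) mod 2) = 6, which is [84, 84, 84, 84].

Derivation:
t=0: [38, 38, 92, 67]
t=1: [17, 17, 13, 13]
t=2: [58, 58, 59, 59]
t=3: [27, 27, 27, 27]
t=4: [82, 82, 82, 82]
t=5: [28, 28, 28, 28]
t=6: [84, 84, 84, 84]
t=7: [28, 28, 28, 28]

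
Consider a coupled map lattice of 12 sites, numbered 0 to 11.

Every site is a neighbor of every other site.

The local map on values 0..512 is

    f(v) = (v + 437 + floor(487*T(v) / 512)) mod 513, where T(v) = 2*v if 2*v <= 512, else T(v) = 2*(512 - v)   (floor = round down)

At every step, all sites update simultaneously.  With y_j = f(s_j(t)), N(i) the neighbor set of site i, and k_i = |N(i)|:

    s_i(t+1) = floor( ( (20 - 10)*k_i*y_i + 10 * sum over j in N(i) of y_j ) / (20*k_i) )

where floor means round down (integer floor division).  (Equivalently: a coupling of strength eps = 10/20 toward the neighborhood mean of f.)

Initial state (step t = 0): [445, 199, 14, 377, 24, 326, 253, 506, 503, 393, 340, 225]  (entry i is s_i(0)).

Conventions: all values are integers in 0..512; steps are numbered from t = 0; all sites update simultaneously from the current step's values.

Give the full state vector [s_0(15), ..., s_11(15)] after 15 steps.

Answer: [308, 308, 266, 296, 308, 268, 312, 268, 268, 312, 281, 281]

Derivation:
t=0: [445, 199, 14, 377, 24, 326, 253, 506, 503, 393, 340, 225]
t=1: [376, 378, 367, 170, 380, 191, 216, 351, 352, 164, 186, 179]
t=2: [136, 135, 140, 305, 135, 333, 132, 147, 146, 297, 326, 317]
t=3: [270, 269, 276, 175, 269, 164, 265, 285, 284, 179, 167, 170]
t=4: [203, 203, 200, 334, 203, 320, 204, 196, 197, 340, 324, 328]
t=5: [87, 87, 316, 125, 87, 131, 89, 311, 312, 123, 129, 128]
t=6: [192, 192, 157, 242, 192, 250, 195, 159, 159, 239, 248, 246]
t=7: [386, 386, 339, 219, 386, 229, 389, 342, 342, 214, 226, 224]
t=8: [46, 46, 65, 50, 46, 63, 44, 64, 64, 44, 59, 57]
t=9: [69, 69, 94, 75, 69, 91, 66, 93, 93, 66, 86, 84]
t=10: [140, 140, 173, 148, 140, 169, 136, 171, 171, 136, 162, 160]
t=11: [351, 351, 395, 362, 351, 390, 346, 392, 392, 346, 380, 378]
t=12: [58, 58, 40, 54, 58, 42, 60, 42, 42, 60, 47, 47]
t=13: [80, 80, 56, 74, 80, 58, 83, 58, 58, 83, 65, 65]
t=14: [140, 140, 108, 131, 140, 110, 143, 110, 110, 143, 120, 120]
t=15: [308, 308, 266, 296, 308, 268, 312, 268, 268, 312, 281, 281]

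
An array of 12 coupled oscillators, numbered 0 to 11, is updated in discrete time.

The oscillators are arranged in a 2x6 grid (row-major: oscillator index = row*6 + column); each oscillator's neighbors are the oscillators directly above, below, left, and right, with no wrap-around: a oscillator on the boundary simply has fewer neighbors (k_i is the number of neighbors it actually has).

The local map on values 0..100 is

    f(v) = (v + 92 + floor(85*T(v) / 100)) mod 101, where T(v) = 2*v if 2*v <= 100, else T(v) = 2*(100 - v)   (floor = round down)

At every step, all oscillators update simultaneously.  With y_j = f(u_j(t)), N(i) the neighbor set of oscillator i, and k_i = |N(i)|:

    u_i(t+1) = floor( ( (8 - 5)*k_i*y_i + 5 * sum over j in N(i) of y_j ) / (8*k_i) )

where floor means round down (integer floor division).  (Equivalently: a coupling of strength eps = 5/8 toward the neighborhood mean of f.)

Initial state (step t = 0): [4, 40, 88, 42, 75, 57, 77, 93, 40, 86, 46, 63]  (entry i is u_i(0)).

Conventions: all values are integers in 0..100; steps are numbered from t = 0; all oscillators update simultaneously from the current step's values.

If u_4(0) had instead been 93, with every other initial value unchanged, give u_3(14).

Simulating step by step:
t=0: [4, 40, 88, 42, 93, 57, 77, 93, 40, 86, 46, 63]
t=1: [33, 77, 79, 62, 43, 41, 32, 78, 98, 61, 49, 16]
t=2: [55, 20, 25, 11, 10, 12, 55, 38, 39, 33, 20, 19]
t=3: [28, 52, 55, 40, 25, 27, 43, 68, 84, 63, 46, 37]
t=4: [33, 29, 33, 56, 58, 69, 26, 10, 10, 29, 39, 57]
t=5: [70, 62, 52, 42, 33, 16, 53, 37, 41, 53, 58, 40]
t=6: [16, 31, 12, 27, 41, 68, 39, 41, 28, 12, 49, 53]
t=7: [65, 39, 50, 33, 20, 11, 46, 49, 34, 40, 17, 18]
t=8: [39, 48, 63, 65, 45, 33, 16, 48, 61, 78, 51, 32]
t=9: [52, 34, 16, 11, 28, 57, 48, 21, 14, 13, 28, 61]
t=10: [40, 52, 39, 33, 46, 33, 29, 44, 32, 33, 47, 33]
t=11: [65, 50, 73, 69, 41, 59, 59, 38, 67, 66, 42, 60]
t=12: [18, 33, 13, 8, 6, 12, 40, 46, 28, 10, 7, 13]
t=13: [70, 46, 42, 15, 11, 18, 53, 56, 36, 24, 14, 19]
t=14: [15, 12, 28, 27, 27, 34, 17, 33, 49, 51, 34, 36]

Answer: u_3(14) = 27
Key observation: This trace re-runs the system from the modified initial state.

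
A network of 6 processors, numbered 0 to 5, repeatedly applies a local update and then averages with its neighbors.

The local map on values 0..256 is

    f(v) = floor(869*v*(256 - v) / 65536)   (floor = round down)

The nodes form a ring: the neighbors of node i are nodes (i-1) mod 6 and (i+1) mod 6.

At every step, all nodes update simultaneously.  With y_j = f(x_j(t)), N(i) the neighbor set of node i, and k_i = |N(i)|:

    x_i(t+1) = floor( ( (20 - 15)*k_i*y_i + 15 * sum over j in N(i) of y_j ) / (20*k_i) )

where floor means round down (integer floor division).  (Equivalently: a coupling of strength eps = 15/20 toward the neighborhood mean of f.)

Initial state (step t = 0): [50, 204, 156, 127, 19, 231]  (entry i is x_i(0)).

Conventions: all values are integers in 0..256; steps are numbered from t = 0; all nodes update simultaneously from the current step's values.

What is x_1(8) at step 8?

Answer: x_1(8) = 214

Derivation:
t=0: [50, 204, 156, 127, 19, 231]
t=1: [115, 163, 185, 153, 124, 92]
t=2: [204, 196, 196, 198, 207, 212]
t=3: [139, 149, 153, 146, 136, 133]
t=4: [213, 211, 210, 212, 214, 215]
t=5: [120, 124, 125, 123, 119, 119]
t=6: [216, 216, 216, 216, 216, 216]
t=7: [114, 114, 114, 114, 114, 114]
t=8: [214, 214, 214, 214, 214, 214]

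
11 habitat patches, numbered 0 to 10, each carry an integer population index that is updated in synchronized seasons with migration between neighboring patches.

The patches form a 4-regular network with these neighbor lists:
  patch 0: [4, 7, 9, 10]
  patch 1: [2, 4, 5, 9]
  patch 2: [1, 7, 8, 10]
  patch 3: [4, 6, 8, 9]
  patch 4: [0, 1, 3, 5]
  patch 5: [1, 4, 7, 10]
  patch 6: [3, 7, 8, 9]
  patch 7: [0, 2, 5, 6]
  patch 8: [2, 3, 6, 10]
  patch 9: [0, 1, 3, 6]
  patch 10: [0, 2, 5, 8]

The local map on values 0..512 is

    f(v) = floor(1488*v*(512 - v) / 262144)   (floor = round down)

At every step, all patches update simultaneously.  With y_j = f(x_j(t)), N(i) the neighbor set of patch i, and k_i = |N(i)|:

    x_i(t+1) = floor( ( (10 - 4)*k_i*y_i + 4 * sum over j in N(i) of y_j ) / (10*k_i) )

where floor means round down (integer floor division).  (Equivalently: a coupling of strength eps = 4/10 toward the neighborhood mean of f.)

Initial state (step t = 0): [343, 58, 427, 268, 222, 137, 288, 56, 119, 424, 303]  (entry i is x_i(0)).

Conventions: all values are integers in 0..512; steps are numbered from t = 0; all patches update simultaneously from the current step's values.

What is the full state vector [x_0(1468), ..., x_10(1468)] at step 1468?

Simulating step by step:
t=0: [343, 58, 427, 268, 222, 137, 288, 56, 119, 424, 303]
t=1: [305, 196, 215, 343, 333, 276, 318, 205, 289, 248, 324]
t=2: [355, 354, 359, 339, 343, 360, 352, 358, 357, 361, 352]
t=3: [316, 316, 312, 326, 324, 313, 318, 312, 316, 313, 316]
t=4: [350, 351, 353, 346, 346, 351, 350, 353, 350, 351, 351]
t=5: [321, 320, 318, 324, 324, 320, 321, 318, 321, 320, 320]
t=6: [347, 347, 349, 345, 345, 347, 347, 349, 347, 347, 348]
t=7: [324, 324, 322, 326, 326, 324, 324, 322, 324, 324, 323]
t=8: [345, 345, 346, 344, 344, 345, 345, 346, 345, 344, 345]
t=9: [327, 327, 326, 327, 327, 327, 327, 326, 327, 327, 326]
t=10: [343, 343, 343, 343, 343, 343, 343, 343, 343, 343, 343]
t=11: [329, 329, 329, 329, 329, 329, 329, 329, 329, 329, 329]
t=12: [341, 341, 341, 341, 341, 341, 341, 341, 341, 341, 341]
t=13: [330, 330, 330, 330, 330, 330, 330, 330, 330, 330, 330]
t=14: [340, 340, 340, 340, 340, 340, 340, 340, 340, 340, 340]
t=15: [331, 331, 331, 331, 331, 331, 331, 331, 331, 331, 331]
t=16: [340, 340, 340, 340, 340, 340, 340, 340, 340, 340, 340]

Answer: [340, 340, 340, 340, 340, 340, 340, 340, 340, 340, 340]
Key observation: The state at step 14, [340, 340, 340, 340, 340, 340, 340, 340, 340, 340, 340], reappears at step 16: the system is in a cycle of period 2 from step 14 on.  Therefore the state at step 1468 equals the state at step 14 + ((1468 - 14) mod 2) = 14, which is [340, 340, 340, 340, 340, 340, 340, 340, 340, 340, 340].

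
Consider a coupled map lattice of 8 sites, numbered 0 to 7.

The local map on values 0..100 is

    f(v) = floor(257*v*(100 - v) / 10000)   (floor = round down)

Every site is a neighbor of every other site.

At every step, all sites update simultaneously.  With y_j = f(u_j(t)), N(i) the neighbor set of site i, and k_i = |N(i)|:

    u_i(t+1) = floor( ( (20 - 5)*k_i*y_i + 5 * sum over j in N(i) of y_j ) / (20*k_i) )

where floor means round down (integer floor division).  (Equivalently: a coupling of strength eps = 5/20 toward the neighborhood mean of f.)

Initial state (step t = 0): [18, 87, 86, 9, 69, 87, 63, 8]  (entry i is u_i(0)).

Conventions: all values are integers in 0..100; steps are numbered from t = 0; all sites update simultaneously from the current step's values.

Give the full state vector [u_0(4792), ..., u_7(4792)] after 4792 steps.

Simulating step by step:
t=0: [18, 87, 86, 9, 69, 87, 63, 8]
t=1: [36, 30, 31, 24, 48, 30, 52, 22]
t=2: [57, 53, 54, 48, 61, 53, 61, 47]
t=3: [62, 63, 62, 63, 61, 63, 61, 63]
t=4: [59, 59, 59, 59, 60, 59, 60, 59]
t=5: [61, 61, 61, 61, 61, 61, 61, 61]
t=6: [61, 61, 61, 61, 61, 61, 61, 61]

Answer: [61, 61, 61, 61, 61, 61, 61, 61]
Key observation: The state at step 5, [61, 61, 61, 61, 61, 61, 61, 61], reappears at step 6: the system is in a cycle of period 1 from step 5 on.  Therefore the state at step 4792 equals the state at step 5 + ((4792 - 5) mod 1) = 5, which is [61, 61, 61, 61, 61, 61, 61, 61].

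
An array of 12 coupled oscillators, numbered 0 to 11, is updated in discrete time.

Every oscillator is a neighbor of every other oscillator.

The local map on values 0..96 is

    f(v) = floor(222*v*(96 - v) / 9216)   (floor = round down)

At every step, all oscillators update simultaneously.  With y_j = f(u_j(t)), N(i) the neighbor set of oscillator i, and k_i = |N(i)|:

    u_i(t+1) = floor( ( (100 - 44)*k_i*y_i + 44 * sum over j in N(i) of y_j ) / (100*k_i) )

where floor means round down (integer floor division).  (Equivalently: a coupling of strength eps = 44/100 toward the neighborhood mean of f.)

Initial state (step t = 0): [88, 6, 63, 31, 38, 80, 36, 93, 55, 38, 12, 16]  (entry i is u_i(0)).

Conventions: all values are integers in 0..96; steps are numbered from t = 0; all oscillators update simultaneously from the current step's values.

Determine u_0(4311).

Simulating step by step:
t=0: [88, 6, 63, 31, 38, 80, 36, 93, 55, 38, 12, 16]
t=1: [25, 23, 43, 42, 44, 32, 44, 20, 45, 44, 29, 32]
t=2: [45, 44, 51, 51, 52, 49, 52, 42, 52, 52, 47, 49]
t=3: [54, 54, 54, 54, 54, 54, 54, 54, 54, 54, 54, 54]
t=4: [54, 54, 54, 54, 54, 54, 54, 54, 54, 54, 54, 54]

Answer: u_0(4311) = 54
Key observation: The state at step 3, [54, 54, 54, 54, 54, 54, 54, 54, 54, 54, 54, 54], reappears at step 4: the system is in a cycle of period 1 from step 3 on.  Therefore the state at step 4311 equals the state at step 3 + ((4311 - 3) mod 1) = 3, which is [54, 54, 54, 54, 54, 54, 54, 54, 54, 54, 54, 54].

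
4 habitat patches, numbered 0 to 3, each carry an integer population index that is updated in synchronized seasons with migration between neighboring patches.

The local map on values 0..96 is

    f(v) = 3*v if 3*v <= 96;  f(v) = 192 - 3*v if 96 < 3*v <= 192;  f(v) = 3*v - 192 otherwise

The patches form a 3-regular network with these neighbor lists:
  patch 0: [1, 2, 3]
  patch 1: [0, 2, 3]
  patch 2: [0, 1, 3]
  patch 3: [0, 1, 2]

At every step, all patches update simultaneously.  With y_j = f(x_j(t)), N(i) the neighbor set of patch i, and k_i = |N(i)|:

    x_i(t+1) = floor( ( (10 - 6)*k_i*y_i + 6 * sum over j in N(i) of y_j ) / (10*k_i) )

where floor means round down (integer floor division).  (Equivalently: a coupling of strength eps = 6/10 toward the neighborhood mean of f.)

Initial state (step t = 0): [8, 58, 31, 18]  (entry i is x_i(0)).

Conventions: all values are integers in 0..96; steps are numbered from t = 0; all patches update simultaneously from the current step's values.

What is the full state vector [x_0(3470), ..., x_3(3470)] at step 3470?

Simulating step by step:
t=0: [8, 58, 31, 18]
t=1: [42, 41, 56, 48]
t=2: [54, 55, 46, 51]
t=3: [36, 35, 40, 37]
t=4: [81, 82, 79, 81]
t=5: [50, 51, 49, 50]
t=6: [42, 41, 42, 42]
t=7: [66, 67, 66, 66]
t=8: [6, 7, 6, 6]
t=9: [18, 19, 18, 18]
t=10: [54, 55, 54, 54]
t=11: [29, 28, 29, 29]
t=12: [86, 85, 86, 86]
t=13: [65, 64, 65, 65]
t=14: [2, 1, 2, 2]
t=15: [5, 4, 5, 5]
t=16: [14, 13, 14, 14]
t=17: [41, 40, 41, 41]
t=18: [69, 70, 69, 69]
t=19: [15, 16, 15, 15]
t=20: [45, 46, 45, 45]
t=21: [56, 55, 56, 56]
t=22: [24, 25, 24, 24]
t=23: [72, 73, 72, 72]
t=24: [24, 25, 24, 24]

Answer: [24, 25, 24, 24]
Key observation: The state at step 22, [24, 25, 24, 24], reappears at step 24: the system is in a cycle of period 2 from step 22 on.  Therefore the state at step 3470 equals the state at step 22 + ((3470 - 22) mod 2) = 22, which is [24, 25, 24, 24].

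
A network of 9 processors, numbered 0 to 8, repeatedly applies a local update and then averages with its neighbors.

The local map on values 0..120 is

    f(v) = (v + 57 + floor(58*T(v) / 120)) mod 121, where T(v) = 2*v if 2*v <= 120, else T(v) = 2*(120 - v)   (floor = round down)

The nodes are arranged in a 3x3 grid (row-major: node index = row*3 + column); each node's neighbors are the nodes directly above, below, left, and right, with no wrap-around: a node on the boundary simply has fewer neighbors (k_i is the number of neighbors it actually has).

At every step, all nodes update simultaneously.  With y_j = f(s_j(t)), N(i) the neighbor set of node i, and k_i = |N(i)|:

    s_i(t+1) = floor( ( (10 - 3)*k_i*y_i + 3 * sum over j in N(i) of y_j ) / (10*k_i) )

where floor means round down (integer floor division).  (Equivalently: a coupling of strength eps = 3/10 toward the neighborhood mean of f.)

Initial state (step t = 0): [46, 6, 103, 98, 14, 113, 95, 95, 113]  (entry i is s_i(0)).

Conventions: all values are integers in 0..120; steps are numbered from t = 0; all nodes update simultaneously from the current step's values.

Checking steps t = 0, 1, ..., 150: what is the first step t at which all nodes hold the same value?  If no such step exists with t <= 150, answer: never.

Simulating step by step:
t=0: [46, 6, 103, 98, 14, 113, 95, 95, 113]  (not all equal)
t=1: [36, 64, 56, 55, 76, 57, 55, 57, 55]  (not all equal)
t=2: [18, 48, 47, 41, 52, 48, 44, 47, 45]  (not all equal)
t=3: [71, 36, 28, 26, 34, 30, 22, 28, 25]  (not all equal)
t=4: [54, 21, 96, 91, 27, 103, 103, 99, 108]  (not all equal)
t=5: [52, 89, 61, 59, 96, 60, 55, 60, 55]  (not all equal)
t=6: [42, 52, 54, 50, 54, 53, 46, 52, 47]  (not all equal)
t=7: [23, 36, 41, 32, 40, 39, 29, 36, 31]  (not all equal)
t=8: [90, 17, 13, 106, 20, 23, 98, 28, 84]  (not all equal)
t=9: [60, 86, 86, 59, 94, 94, 63, 98, 69]  (not all equal)
t=10: [53, 54, 54, 52, 54, 54, 53, 54, 54]  (not all equal)
t=11: [40, 41, 42, 38, 41, 42, 40, 41, 42]  (not all equal)
t=12: [13, 16, 17, 11, 15, 17, 13, 16, 17]  (not all equal)
t=13: [82, 87, 89, 79, 86, 89, 82, 87, 89]  (not all equal)
t=14: [54, 54, 54, 54, 54, 54, 54, 54, 54]  (all equal)

Answer: 14
Key observation: Synchronization is absorbing here: once all nodes are equal they stay equal, and step 14 is the first all-equal step.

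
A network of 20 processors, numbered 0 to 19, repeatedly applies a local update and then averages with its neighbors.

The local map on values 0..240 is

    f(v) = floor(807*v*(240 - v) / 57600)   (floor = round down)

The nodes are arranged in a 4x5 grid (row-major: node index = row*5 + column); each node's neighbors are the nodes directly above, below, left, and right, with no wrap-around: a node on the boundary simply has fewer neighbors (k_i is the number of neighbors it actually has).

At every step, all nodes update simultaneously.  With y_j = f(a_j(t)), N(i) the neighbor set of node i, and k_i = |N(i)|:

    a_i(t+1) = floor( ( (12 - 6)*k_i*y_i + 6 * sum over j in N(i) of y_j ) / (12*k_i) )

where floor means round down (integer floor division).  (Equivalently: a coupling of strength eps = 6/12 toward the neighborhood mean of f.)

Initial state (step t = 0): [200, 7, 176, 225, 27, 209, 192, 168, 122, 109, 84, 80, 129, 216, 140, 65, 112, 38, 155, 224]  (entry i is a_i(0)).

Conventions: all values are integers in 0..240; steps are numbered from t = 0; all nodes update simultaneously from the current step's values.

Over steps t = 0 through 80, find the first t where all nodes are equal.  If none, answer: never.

Answer: 12
Key observation: Synchronization is absorbing here: once all nodes are equal they stay equal, and step 12 is the first all-equal step.

Derivation:
t=0: [200, 7, 176, 225, 27, 209, 192, 168, 122, 109, 84, 80, 129, 216, 140, 65, 112, 38, 155, 224]  (not all equal)
t=1: [84, 77, 118, 96, 101, 115, 122, 170, 161, 179, 162, 178, 165, 133, 151, 175, 174, 150, 130, 120]  (not all equal)
t=2: [185, 185, 189, 192, 184, 194, 187, 177, 177, 169, 174, 165, 175, 191, 186, 163, 163, 183, 198, 197]  (not all equal)
t=3: [137, 140, 138, 137, 146, 135, 143, 151, 151, 157, 158, 165, 155, 136, 139, 171, 169, 148, 123, 123]  (not all equal)
t=4: [197, 196, 195, 194, 190, 194, 191, 189, 189, 187, 179, 177, 185, 195, 194, 169, 172, 187, 198, 199]  (not all equal)
t=5: [120, 121, 124, 127, 132, 129, 132, 133, 132, 134, 150, 151, 139, 125, 124, 162, 158, 139, 120, 117]  (not all equal)
t=6: [200, 200, 200, 200, 199, 198, 198, 198, 199, 199, 188, 189, 196, 200, 200, 181, 184, 194, 200, 201]  (not all equal)
t=7: [113, 112, 112, 112, 113, 118, 117, 115, 113, 113, 134, 132, 121, 113, 111, 144, 140, 125, 113, 110]  (not all equal)
t=8: [200, 200, 200, 200, 200, 200, 200, 200, 200, 200, 198, 199, 200, 200, 200, 195, 196, 200, 200, 200]  (not all equal)
t=9: [112, 112, 112, 112, 112, 112, 112, 112, 112, 112, 116, 114, 112, 112, 112, 120, 118, 113, 112, 112]  (not all equal)
t=10: [200, 200, 200, 200, 200, 200, 200, 200, 200, 200, 200, 200, 200, 200, 200, 201, 201, 200, 200, 200]  (not all equal)
t=11: [112, 112, 112, 112, 112, 112, 112, 112, 112, 112, 111, 111, 112, 112, 112, 109, 110, 111, 112, 112]  (not all equal)
t=12: [200, 200, 200, 200, 200, 200, 200, 200, 200, 200, 200, 200, 200, 200, 200, 200, 200, 200, 200, 200]  (all equal)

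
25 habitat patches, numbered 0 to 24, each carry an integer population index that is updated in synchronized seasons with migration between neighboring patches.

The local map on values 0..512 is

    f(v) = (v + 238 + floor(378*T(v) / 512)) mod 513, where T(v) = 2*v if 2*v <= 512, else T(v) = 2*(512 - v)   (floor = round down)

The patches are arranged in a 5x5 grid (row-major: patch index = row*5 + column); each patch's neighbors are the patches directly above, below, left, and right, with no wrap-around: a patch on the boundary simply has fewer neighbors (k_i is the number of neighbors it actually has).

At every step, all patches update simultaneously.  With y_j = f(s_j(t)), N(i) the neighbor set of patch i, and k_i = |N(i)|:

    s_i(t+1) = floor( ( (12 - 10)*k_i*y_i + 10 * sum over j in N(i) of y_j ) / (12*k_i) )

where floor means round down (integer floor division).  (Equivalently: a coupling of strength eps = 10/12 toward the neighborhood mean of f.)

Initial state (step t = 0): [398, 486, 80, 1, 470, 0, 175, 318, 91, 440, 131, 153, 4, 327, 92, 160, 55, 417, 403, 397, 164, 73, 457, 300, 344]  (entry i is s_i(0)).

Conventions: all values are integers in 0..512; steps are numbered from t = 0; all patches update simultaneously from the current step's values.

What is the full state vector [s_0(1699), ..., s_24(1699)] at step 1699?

Answer: [325, 325, 325, 325, 326, 325, 325, 325, 325, 326, 325, 325, 325, 325, 325, 325, 325, 325, 325, 325, 325, 325, 325, 325, 325]
Key observation: The state at step 8, [326, 326, 326, 325, 325, 326, 326, 326, 325, 325, 326, 326, 326, 326, 325, 326, 326, 326, 326, 326, 326, 326, 326, 326, 326], reappears at step 10: the system is in a cycle of period 2 from step 8 on.  Therefore the state at step 1699 equals the state at step 8 + ((1699 - 8) mod 2) = 9, which is [325, 325, 325, 325, 326, 325, 325, 325, 325, 326, 325, 325, 325, 325, 325, 325, 325, 325, 325, 325, 325, 325, 325, 325, 325].

Derivation:
t=0: [398, 486, 80, 1, 470, 0, 175, 318, 91, 440, 131, 153, 4, 327, 92, 160, 55, 417, 403, 397, 164, 73, 457, 300, 344]
t=1: [251, 287, 299, 361, 255, 178, 217, 326, 319, 374, 136, 189, 257, 358, 323, 174, 254, 291, 305, 345, 246, 283, 332, 297, 314]
t=2: [269, 320, 327, 335, 313, 213, 257, 322, 314, 331, 152, 247, 303, 332, 312, 233, 274, 342, 328, 328, 264, 338, 338, 330, 328]
t=3: [300, 342, 325, 327, 323, 267, 318, 335, 324, 329, 264, 294, 327, 329, 324, 274, 323, 329, 322, 326, 317, 337, 319, 322, 323]
t=4: [335, 328, 322, 326, 324, 342, 332, 325, 323, 325, 348, 335, 326, 325, 324, 339, 332, 326, 325, 326, 334, 326, 324, 327, 326]
t=5: [321, 323, 325, 326, 325, 319, 322, 325, 325, 326, 318, 321, 324, 326, 325, 319, 322, 324, 325, 325, 321, 323, 325, 325, 325]
t=6: [327, 327, 326, 325, 325, 328, 327, 326, 325, 325, 328, 327, 326, 325, 325, 328, 327, 326, 325, 326, 327, 327, 326, 326, 326]
t=7: [324, 325, 325, 325, 326, 324, 324, 325, 325, 326, 324, 324, 325, 325, 325, 324, 324, 325, 325, 325, 324, 325, 325, 325, 325]
t=8: [326, 326, 326, 325, 325, 326, 326, 326, 325, 325, 326, 326, 326, 326, 325, 326, 326, 326, 326, 326, 326, 326, 326, 326, 326]
t=9: [325, 325, 325, 325, 326, 325, 325, 325, 325, 326, 325, 325, 325, 325, 325, 325, 325, 325, 325, 325, 325, 325, 325, 325, 325]
t=10: [326, 326, 326, 325, 325, 326, 326, 326, 325, 325, 326, 326, 326, 326, 325, 326, 326, 326, 326, 326, 326, 326, 326, 326, 326]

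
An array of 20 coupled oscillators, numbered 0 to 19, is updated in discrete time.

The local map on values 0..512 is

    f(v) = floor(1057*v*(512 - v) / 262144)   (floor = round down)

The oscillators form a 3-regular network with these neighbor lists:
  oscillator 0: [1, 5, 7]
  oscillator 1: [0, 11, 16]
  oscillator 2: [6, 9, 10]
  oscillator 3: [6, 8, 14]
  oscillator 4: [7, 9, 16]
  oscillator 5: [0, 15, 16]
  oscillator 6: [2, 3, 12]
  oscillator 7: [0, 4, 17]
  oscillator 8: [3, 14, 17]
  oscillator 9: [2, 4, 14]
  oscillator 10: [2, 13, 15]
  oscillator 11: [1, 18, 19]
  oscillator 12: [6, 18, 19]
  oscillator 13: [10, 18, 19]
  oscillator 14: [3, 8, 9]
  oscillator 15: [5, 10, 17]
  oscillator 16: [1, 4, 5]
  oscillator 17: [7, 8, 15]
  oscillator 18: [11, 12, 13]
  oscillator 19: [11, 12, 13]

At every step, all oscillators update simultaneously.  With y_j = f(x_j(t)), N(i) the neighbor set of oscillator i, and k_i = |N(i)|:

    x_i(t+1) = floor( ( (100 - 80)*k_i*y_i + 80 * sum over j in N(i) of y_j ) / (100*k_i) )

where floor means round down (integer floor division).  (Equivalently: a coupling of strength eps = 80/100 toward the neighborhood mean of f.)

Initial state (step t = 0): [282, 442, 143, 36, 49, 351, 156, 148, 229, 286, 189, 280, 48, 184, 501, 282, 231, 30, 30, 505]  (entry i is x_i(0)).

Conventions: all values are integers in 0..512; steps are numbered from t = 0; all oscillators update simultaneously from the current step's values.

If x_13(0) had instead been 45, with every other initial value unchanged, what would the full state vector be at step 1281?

Simulating step by step:
t=0: [282, 442, 143, 36, 49, 351, 156, 148, 229, 286, 189, 280, 48, 45, 501, 282, 231, 30, 30, 505]
t=1: [203, 233, 236, 148, 215, 254, 143, 152, 91, 138, 197, 104, 96, 101, 161, 193, 170, 208, 127, 118]
t=2: [249, 227, 231, 201, 227, 248, 213, 247, 216, 240, 230, 206, 191, 202, 199, 254, 255, 216, 172, 170]
t=3: [262, 260, 260, 254, 262, 263, 253, 260, 254, 258, 259, 245, 242, 245, 256, 261, 261, 260, 247, 247]
t=4: [264, 263, 264, 264, 264, 264, 263, 264, 264, 264, 263, 263, 263, 263, 264, 264, 264, 264, 263, 263]
t=5: [263, 263, 263, 263, 263, 263, 263, 263, 263, 263, 263, 264, 264, 264, 263, 263, 263, 263, 264, 264]
t=6: [264, 263, 264, 264, 264, 264, 263, 264, 264, 264, 263, 263, 263, 263, 264, 264, 264, 264, 263, 263]

Answer: [263, 263, 263, 263, 263, 263, 263, 263, 263, 263, 263, 264, 264, 264, 263, 263, 263, 263, 264, 264]
Key observation: The state at step 4, [264, 263, 264, 264, 264, 264, 263, 264, 264, 264, 263, 263, 263, 263, 264, 264, 264, 264, 263, 263], reappears at step 6: the system is in a cycle of period 2 from step 4 on.  Therefore the state at step 1281 equals the state at step 4 + ((1281 - 4) mod 2) = 5, which is [263, 263, 263, 263, 263, 263, 263, 263, 263, 263, 263, 264, 264, 264, 263, 263, 263, 263, 264, 264].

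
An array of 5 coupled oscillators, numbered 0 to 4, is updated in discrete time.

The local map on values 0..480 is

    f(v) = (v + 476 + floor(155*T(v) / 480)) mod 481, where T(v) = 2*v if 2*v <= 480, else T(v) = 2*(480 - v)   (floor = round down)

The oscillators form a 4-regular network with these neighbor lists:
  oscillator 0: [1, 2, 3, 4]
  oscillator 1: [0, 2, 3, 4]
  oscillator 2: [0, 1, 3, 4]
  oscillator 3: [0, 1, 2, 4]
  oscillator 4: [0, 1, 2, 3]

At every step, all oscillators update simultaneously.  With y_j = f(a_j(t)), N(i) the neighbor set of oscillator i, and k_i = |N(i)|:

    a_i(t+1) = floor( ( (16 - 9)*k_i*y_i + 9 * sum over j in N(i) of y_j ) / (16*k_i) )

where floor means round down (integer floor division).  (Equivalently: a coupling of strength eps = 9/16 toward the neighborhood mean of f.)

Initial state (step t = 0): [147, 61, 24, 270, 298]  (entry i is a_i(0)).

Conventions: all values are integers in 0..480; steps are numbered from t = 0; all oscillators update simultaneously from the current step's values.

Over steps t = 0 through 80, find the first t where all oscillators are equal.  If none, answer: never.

Answer: 5
Key observation: Synchronization is absorbing here: once all oscillators are equal they stay equal, and step 5 is the first all-equal step.

Derivation:
t=0: [147, 61, 24, 270, 298]  (not all equal)
t=1: [235, 193, 175, 283, 286]  (not all equal)
t=2: [364, 343, 335, 371, 371]  (not all equal)
t=3: [431, 429, 428, 432, 432]  (not all equal)
t=4: [457, 456, 456, 457, 457]  (not all equal)
t=5: [466, 466, 466, 466, 466]  (all equal)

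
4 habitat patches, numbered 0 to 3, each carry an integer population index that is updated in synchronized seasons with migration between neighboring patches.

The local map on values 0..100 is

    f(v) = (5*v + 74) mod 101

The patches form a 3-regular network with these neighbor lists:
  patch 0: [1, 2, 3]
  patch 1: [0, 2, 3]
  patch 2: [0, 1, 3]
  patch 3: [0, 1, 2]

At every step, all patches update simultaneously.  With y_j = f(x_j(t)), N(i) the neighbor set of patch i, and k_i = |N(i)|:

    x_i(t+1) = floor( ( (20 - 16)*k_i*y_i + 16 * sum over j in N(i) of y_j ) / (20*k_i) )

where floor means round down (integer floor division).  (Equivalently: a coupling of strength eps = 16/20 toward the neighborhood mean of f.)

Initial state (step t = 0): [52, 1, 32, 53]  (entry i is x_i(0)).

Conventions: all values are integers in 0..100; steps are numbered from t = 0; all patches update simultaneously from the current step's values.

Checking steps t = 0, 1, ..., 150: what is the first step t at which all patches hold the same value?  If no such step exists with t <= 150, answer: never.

Simulating step by step:
t=0: [52, 1, 32, 53]  (not all equal)
t=1: [45, 42, 45, 45]  (not all equal)
t=2: [93, 94, 93, 93]  (not all equal)
t=3: [35, 35, 35, 35]  (all equal)

Answer: 3
Key observation: Synchronization is absorbing here: once all patches are equal they stay equal, and step 3 is the first all-equal step.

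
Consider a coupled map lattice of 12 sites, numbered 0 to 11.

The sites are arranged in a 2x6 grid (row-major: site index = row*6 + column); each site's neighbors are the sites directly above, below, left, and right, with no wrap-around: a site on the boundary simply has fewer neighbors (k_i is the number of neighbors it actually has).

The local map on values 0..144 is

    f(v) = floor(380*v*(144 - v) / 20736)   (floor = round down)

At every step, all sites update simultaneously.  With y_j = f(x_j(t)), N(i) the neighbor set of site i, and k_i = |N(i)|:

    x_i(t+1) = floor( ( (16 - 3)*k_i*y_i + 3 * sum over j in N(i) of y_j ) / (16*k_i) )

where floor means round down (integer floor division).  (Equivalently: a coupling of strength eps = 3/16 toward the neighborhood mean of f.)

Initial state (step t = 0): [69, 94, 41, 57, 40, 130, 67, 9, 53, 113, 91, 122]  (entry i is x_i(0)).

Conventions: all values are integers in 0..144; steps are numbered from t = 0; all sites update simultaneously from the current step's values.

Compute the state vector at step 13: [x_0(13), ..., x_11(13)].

Answer: [89, 89, 89, 89, 89, 89, 89, 89, 89, 89, 89, 89]

Derivation:
t=0: [69, 94, 41, 57, 40, 130, 67, 9, 53, 113, 91, 122]
t=1: [93, 81, 79, 86, 74, 38, 87, 34, 81, 68, 83, 51]
t=2: [87, 91, 93, 91, 92, 76, 87, 72, 91, 93, 91, 85]
t=3: [89, 88, 86, 87, 87, 93, 90, 93, 88, 86, 88, 91]
t=4: [89, 89, 90, 90, 89, 86, 88, 86, 89, 90, 89, 88]
t=5: [89, 89, 89, 89, 89, 90, 90, 90, 89, 89, 89, 90]
t=6: [89, 89, 89, 89, 89, 89, 89, 89, 89, 89, 89, 89]
t=7: [89, 89, 89, 89, 89, 89, 89, 89, 89, 89, 89, 89]
t=8: [89, 89, 89, 89, 89, 89, 89, 89, 89, 89, 89, 89]
t=9: [89, 89, 89, 89, 89, 89, 89, 89, 89, 89, 89, 89]
t=10: [89, 89, 89, 89, 89, 89, 89, 89, 89, 89, 89, 89]
t=11: [89, 89, 89, 89, 89, 89, 89, 89, 89, 89, 89, 89]
t=12: [89, 89, 89, 89, 89, 89, 89, 89, 89, 89, 89, 89]
t=13: [89, 89, 89, 89, 89, 89, 89, 89, 89, 89, 89, 89]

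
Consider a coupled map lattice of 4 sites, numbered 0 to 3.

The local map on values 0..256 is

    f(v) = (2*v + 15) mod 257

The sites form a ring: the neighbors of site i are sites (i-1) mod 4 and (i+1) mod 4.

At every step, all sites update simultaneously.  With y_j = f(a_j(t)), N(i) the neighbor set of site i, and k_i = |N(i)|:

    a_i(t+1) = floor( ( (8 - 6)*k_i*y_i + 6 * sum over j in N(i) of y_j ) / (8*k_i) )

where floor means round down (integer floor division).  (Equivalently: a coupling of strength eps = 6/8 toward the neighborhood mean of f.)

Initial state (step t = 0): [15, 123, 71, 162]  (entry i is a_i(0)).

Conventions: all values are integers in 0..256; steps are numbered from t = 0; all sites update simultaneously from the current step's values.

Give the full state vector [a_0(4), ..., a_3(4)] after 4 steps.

Simulating step by step:
t=0: [15, 123, 71, 162]
t=1: [43, 76, 71, 96]
t=2: [165, 138, 179, 148]
t=3: [55, 85, 62, 90]
t=4: [173, 145, 177, 147]

Answer: [173, 145, 177, 147]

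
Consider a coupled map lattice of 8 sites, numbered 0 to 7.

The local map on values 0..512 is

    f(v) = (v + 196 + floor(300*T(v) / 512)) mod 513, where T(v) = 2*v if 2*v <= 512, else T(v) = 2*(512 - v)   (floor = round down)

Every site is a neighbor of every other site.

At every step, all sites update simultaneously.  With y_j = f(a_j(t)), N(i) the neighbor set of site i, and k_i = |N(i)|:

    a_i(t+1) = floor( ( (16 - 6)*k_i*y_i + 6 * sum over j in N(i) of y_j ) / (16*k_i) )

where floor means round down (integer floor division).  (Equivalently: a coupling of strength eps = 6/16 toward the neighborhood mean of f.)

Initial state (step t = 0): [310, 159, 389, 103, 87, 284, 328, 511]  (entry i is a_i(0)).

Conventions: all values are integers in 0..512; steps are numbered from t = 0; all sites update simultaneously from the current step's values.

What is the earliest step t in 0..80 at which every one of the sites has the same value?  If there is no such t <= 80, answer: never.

Simulating step by step:
t=0: [310, 159, 389, 103, 87, 284, 328, 511]  (not all equal)
t=1: [234, 119, 226, 342, 322, 237, 232, 214]  (not all equal)
t=2: [205, 355, 195, 224, 226, 208, 202, 180]  (not all equal)
t=3: [133, 186, 120, 156, 159, 136, 129, 101]  (not all equal)
t=4: [408, 180, 392, 143, 147, 412, 403, 368]  (not all equal)
t=5: [209, 130, 211, 377, 89, 209, 210, 213]  (not all equal)
t=6: [173, 368, 176, 220, 317, 173, 174, 178]  (not all equal)
t=7: [82, 174, 86, 140, 179, 82, 83, 88]  (not all equal)
t=8: [348, 169, 353, 420, 175, 348, 350, 356]  (not all equal)
t=9: [204, 105, 203, 196, 112, 204, 203, 203]  (not all equal)
t=10: [157, 327, 155, 147, 336, 157, 155, 155]  (not all equal)
t=11: [42, 158, 40, 30, 158, 42, 40, 40]  (not all equal)
t=12: [256, 107, 253, 241, 107, 256, 253, 253]  (not all equal)
t=13: [256, 364, 252, 237, 364, 256, 252, 252]  (not all equal)
t=14: [233, 222, 228, 209, 222, 233, 228, 228]  (not all equal)
t=15: [181, 168, 175, 151, 168, 181, 175, 175]  (not all equal)
t=16: [67, 50, 59, 29, 50, 67, 59, 59]  (not all equal)
t=17: [329, 308, 320, 282, 308, 329, 320, 320]  (not all equal)
t=18: [227, 229, 228, 231, 229, 227, 228, 228]  (not all equal)
t=19: [177, 179, 178, 181, 179, 177, 178, 178]  (not all equal)
t=20: [68, 70, 69, 73, 70, 68, 69, 69]  (not all equal)
t=21: [344, 347, 345, 350, 347, 344, 345, 345]  (not all equal)
t=22: [222, 222, 222, 222, 222, 222, 222, 222]  (all equal)

Answer: 22
Key observation: Synchronization is absorbing here: once all sites are equal they stay equal, and step 22 is the first all-equal step.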